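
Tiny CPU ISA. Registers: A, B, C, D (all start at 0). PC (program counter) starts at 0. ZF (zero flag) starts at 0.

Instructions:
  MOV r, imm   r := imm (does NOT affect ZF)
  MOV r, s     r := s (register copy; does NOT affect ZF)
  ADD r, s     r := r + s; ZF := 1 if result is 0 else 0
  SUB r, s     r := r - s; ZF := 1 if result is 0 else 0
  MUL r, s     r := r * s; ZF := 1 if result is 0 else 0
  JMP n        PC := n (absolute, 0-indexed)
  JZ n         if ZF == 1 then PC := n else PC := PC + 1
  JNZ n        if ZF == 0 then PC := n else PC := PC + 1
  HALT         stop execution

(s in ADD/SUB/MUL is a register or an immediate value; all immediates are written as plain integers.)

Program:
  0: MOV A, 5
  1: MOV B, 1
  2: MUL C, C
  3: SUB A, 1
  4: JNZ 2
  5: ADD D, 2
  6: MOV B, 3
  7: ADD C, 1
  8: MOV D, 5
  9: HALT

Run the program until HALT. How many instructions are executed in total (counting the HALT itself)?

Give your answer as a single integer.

Step 1: PC=0 exec 'MOV A, 5'. After: A=5 B=0 C=0 D=0 ZF=0 PC=1
Step 2: PC=1 exec 'MOV B, 1'. After: A=5 B=1 C=0 D=0 ZF=0 PC=2
Step 3: PC=2 exec 'MUL C, C'. After: A=5 B=1 C=0 D=0 ZF=1 PC=3
Step 4: PC=3 exec 'SUB A, 1'. After: A=4 B=1 C=0 D=0 ZF=0 PC=4
Step 5: PC=4 exec 'JNZ 2'. After: A=4 B=1 C=0 D=0 ZF=0 PC=2
Step 6: PC=2 exec 'MUL C, C'. After: A=4 B=1 C=0 D=0 ZF=1 PC=3
Step 7: PC=3 exec 'SUB A, 1'. After: A=3 B=1 C=0 D=0 ZF=0 PC=4
Step 8: PC=4 exec 'JNZ 2'. After: A=3 B=1 C=0 D=0 ZF=0 PC=2
Step 9: PC=2 exec 'MUL C, C'. After: A=3 B=1 C=0 D=0 ZF=1 PC=3
Step 10: PC=3 exec 'SUB A, 1'. After: A=2 B=1 C=0 D=0 ZF=0 PC=4
Step 11: PC=4 exec 'JNZ 2'. After: A=2 B=1 C=0 D=0 ZF=0 PC=2
Step 12: PC=2 exec 'MUL C, C'. After: A=2 B=1 C=0 D=0 ZF=1 PC=3
Step 13: PC=3 exec 'SUB A, 1'. After: A=1 B=1 C=0 D=0 ZF=0 PC=4
Step 14: PC=4 exec 'JNZ 2'. After: A=1 B=1 C=0 D=0 ZF=0 PC=2
Step 15: PC=2 exec 'MUL C, C'. After: A=1 B=1 C=0 D=0 ZF=1 PC=3
Step 16: PC=3 exec 'SUB A, 1'. After: A=0 B=1 C=0 D=0 ZF=1 PC=4
Step 17: PC=4 exec 'JNZ 2'. After: A=0 B=1 C=0 D=0 ZF=1 PC=5
Step 18: PC=5 exec 'ADD D, 2'. After: A=0 B=1 C=0 D=2 ZF=0 PC=6
Step 19: PC=6 exec 'MOV B, 3'. After: A=0 B=3 C=0 D=2 ZF=0 PC=7
Step 20: PC=7 exec 'ADD C, 1'. After: A=0 B=3 C=1 D=2 ZF=0 PC=8
Step 21: PC=8 exec 'MOV D, 5'. After: A=0 B=3 C=1 D=5 ZF=0 PC=9
Step 22: PC=9 exec 'HALT'. After: A=0 B=3 C=1 D=5 ZF=0 PC=9 HALTED
Total instructions executed: 22

Answer: 22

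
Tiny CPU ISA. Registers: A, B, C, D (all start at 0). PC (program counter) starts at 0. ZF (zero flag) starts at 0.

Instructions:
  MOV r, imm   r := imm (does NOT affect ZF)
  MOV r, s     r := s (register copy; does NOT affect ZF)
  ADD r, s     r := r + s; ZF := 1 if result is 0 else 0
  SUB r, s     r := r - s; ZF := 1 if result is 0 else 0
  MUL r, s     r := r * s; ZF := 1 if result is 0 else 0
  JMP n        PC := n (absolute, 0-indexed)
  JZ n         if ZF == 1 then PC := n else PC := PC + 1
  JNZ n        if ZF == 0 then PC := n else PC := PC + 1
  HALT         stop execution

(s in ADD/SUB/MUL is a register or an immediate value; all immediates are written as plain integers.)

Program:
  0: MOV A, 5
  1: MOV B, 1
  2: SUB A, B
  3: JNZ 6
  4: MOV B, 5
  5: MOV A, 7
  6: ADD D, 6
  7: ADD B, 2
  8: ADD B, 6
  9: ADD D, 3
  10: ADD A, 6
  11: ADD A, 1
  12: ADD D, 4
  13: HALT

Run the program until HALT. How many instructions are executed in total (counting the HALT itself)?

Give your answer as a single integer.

Answer: 12

Derivation:
Step 1: PC=0 exec 'MOV A, 5'. After: A=5 B=0 C=0 D=0 ZF=0 PC=1
Step 2: PC=1 exec 'MOV B, 1'. After: A=5 B=1 C=0 D=0 ZF=0 PC=2
Step 3: PC=2 exec 'SUB A, B'. After: A=4 B=1 C=0 D=0 ZF=0 PC=3
Step 4: PC=3 exec 'JNZ 6'. After: A=4 B=1 C=0 D=0 ZF=0 PC=6
Step 5: PC=6 exec 'ADD D, 6'. After: A=4 B=1 C=0 D=6 ZF=0 PC=7
Step 6: PC=7 exec 'ADD B, 2'. After: A=4 B=3 C=0 D=6 ZF=0 PC=8
Step 7: PC=8 exec 'ADD B, 6'. After: A=4 B=9 C=0 D=6 ZF=0 PC=9
Step 8: PC=9 exec 'ADD D, 3'. After: A=4 B=9 C=0 D=9 ZF=0 PC=10
Step 9: PC=10 exec 'ADD A, 6'. After: A=10 B=9 C=0 D=9 ZF=0 PC=11
Step 10: PC=11 exec 'ADD A, 1'. After: A=11 B=9 C=0 D=9 ZF=0 PC=12
Step 11: PC=12 exec 'ADD D, 4'. After: A=11 B=9 C=0 D=13 ZF=0 PC=13
Step 12: PC=13 exec 'HALT'. After: A=11 B=9 C=0 D=13 ZF=0 PC=13 HALTED
Total instructions executed: 12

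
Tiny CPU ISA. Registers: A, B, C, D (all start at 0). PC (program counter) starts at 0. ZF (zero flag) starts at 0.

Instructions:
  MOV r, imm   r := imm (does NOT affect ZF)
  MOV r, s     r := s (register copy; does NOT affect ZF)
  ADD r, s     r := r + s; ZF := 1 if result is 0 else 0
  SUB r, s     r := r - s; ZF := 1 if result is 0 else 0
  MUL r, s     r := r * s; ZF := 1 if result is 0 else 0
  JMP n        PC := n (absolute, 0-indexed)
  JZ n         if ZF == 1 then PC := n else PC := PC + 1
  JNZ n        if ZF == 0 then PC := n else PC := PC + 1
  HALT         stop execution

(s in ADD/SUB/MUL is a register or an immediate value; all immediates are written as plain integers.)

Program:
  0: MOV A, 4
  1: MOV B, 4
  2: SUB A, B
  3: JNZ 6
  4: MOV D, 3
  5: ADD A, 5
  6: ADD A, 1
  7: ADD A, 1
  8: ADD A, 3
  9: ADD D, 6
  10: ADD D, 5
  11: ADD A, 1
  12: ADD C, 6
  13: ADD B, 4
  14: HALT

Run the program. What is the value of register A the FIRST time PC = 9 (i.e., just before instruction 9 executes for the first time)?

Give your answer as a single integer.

Step 1: PC=0 exec 'MOV A, 4'. After: A=4 B=0 C=0 D=0 ZF=0 PC=1
Step 2: PC=1 exec 'MOV B, 4'. After: A=4 B=4 C=0 D=0 ZF=0 PC=2
Step 3: PC=2 exec 'SUB A, B'. After: A=0 B=4 C=0 D=0 ZF=1 PC=3
Step 4: PC=3 exec 'JNZ 6'. After: A=0 B=4 C=0 D=0 ZF=1 PC=4
Step 5: PC=4 exec 'MOV D, 3'. After: A=0 B=4 C=0 D=3 ZF=1 PC=5
Step 6: PC=5 exec 'ADD A, 5'. After: A=5 B=4 C=0 D=3 ZF=0 PC=6
Step 7: PC=6 exec 'ADD A, 1'. After: A=6 B=4 C=0 D=3 ZF=0 PC=7
Step 8: PC=7 exec 'ADD A, 1'. After: A=7 B=4 C=0 D=3 ZF=0 PC=8
Step 9: PC=8 exec 'ADD A, 3'. After: A=10 B=4 C=0 D=3 ZF=0 PC=9
First time PC=9: A=10

10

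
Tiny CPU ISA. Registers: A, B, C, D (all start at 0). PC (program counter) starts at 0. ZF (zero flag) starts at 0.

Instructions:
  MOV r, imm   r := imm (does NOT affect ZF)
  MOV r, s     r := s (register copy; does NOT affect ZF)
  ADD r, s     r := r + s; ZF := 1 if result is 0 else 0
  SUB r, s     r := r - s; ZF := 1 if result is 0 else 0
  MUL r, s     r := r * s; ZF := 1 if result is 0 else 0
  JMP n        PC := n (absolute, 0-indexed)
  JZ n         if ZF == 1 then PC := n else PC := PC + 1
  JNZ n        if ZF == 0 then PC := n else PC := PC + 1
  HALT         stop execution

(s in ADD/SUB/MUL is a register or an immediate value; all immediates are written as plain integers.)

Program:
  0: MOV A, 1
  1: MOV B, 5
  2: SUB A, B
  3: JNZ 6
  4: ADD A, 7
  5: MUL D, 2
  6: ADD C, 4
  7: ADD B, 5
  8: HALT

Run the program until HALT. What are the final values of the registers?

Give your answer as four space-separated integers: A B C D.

Answer: -4 10 4 0

Derivation:
Step 1: PC=0 exec 'MOV A, 1'. After: A=1 B=0 C=0 D=0 ZF=0 PC=1
Step 2: PC=1 exec 'MOV B, 5'. After: A=1 B=5 C=0 D=0 ZF=0 PC=2
Step 3: PC=2 exec 'SUB A, B'. After: A=-4 B=5 C=0 D=0 ZF=0 PC=3
Step 4: PC=3 exec 'JNZ 6'. After: A=-4 B=5 C=0 D=0 ZF=0 PC=6
Step 5: PC=6 exec 'ADD C, 4'. After: A=-4 B=5 C=4 D=0 ZF=0 PC=7
Step 6: PC=7 exec 'ADD B, 5'. After: A=-4 B=10 C=4 D=0 ZF=0 PC=8
Step 7: PC=8 exec 'HALT'. After: A=-4 B=10 C=4 D=0 ZF=0 PC=8 HALTED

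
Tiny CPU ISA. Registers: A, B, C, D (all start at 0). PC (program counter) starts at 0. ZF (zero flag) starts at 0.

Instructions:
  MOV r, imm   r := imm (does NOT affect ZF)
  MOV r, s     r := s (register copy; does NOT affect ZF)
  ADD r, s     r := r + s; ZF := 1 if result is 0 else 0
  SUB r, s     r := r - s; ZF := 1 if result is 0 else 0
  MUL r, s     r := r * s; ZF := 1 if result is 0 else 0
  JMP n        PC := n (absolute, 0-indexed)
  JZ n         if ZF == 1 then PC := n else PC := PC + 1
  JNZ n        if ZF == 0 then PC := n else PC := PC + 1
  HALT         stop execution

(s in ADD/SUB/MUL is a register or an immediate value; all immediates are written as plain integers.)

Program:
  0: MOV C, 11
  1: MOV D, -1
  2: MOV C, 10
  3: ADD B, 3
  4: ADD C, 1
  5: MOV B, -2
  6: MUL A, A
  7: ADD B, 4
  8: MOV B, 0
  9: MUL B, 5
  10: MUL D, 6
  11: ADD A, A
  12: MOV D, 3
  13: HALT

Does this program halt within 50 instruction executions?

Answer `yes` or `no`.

Step 1: PC=0 exec 'MOV C, 11'. After: A=0 B=0 C=11 D=0 ZF=0 PC=1
Step 2: PC=1 exec 'MOV D, -1'. After: A=0 B=0 C=11 D=-1 ZF=0 PC=2
Step 3: PC=2 exec 'MOV C, 10'. After: A=0 B=0 C=10 D=-1 ZF=0 PC=3
Step 4: PC=3 exec 'ADD B, 3'. After: A=0 B=3 C=10 D=-1 ZF=0 PC=4
Step 5: PC=4 exec 'ADD C, 1'. After: A=0 B=3 C=11 D=-1 ZF=0 PC=5
Step 6: PC=5 exec 'MOV B, -2'. After: A=0 B=-2 C=11 D=-1 ZF=0 PC=6
Step 7: PC=6 exec 'MUL A, A'. After: A=0 B=-2 C=11 D=-1 ZF=1 PC=7
Step 8: PC=7 exec 'ADD B, 4'. After: A=0 B=2 C=11 D=-1 ZF=0 PC=8
Step 9: PC=8 exec 'MOV B, 0'. After: A=0 B=0 C=11 D=-1 ZF=0 PC=9
Step 10: PC=9 exec 'MUL B, 5'. After: A=0 B=0 C=11 D=-1 ZF=1 PC=10
Step 11: PC=10 exec 'MUL D, 6'. After: A=0 B=0 C=11 D=-6 ZF=0 PC=11
Step 12: PC=11 exec 'ADD A, A'. After: A=0 B=0 C=11 D=-6 ZF=1 PC=12
Step 13: PC=12 exec 'MOV D, 3'. After: A=0 B=0 C=11 D=3 ZF=1 PC=13
Step 14: PC=13 exec 'HALT'. After: A=0 B=0 C=11 D=3 ZF=1 PC=13 HALTED

Answer: yes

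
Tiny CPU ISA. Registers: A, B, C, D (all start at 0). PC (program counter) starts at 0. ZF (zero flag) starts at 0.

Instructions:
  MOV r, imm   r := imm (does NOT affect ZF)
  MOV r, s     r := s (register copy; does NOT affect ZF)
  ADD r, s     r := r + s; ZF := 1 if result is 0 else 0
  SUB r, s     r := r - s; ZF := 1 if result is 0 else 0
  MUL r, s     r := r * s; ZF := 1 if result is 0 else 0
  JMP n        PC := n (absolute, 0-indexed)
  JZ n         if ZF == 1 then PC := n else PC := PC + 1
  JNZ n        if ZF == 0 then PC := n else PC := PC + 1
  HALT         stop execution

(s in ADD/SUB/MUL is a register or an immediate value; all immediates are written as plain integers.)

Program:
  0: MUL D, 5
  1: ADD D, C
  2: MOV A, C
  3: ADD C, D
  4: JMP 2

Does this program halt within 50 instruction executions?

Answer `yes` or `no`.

Step 1: PC=0 exec 'MUL D, 5'. After: A=0 B=0 C=0 D=0 ZF=1 PC=1
Step 2: PC=1 exec 'ADD D, C'. After: A=0 B=0 C=0 D=0 ZF=1 PC=2
Step 3: PC=2 exec 'MOV A, C'. After: A=0 B=0 C=0 D=0 ZF=1 PC=3
Step 4: PC=3 exec 'ADD C, D'. After: A=0 B=0 C=0 D=0 ZF=1 PC=4
Step 5: PC=4 exec 'JMP 2'. After: A=0 B=0 C=0 D=0 ZF=1 PC=2
State after step 5 equals state after step 2: the program is in a cycle of length 3 and will never halt.

Answer: no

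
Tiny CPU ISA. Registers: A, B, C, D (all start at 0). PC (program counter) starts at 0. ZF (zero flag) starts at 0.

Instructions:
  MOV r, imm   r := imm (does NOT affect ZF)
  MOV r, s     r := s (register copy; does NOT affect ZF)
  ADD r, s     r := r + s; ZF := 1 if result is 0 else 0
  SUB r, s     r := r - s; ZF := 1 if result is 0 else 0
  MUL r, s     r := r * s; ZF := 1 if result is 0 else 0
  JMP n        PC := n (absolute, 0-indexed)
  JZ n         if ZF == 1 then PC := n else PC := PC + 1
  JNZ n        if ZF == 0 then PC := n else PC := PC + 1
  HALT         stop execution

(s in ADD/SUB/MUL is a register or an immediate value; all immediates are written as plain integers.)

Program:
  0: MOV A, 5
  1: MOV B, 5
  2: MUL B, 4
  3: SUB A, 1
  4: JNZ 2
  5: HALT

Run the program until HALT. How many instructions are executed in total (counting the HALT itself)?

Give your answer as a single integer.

Answer: 18

Derivation:
Step 1: PC=0 exec 'MOV A, 5'. After: A=5 B=0 C=0 D=0 ZF=0 PC=1
Step 2: PC=1 exec 'MOV B, 5'. After: A=5 B=5 C=0 D=0 ZF=0 PC=2
Step 3: PC=2 exec 'MUL B, 4'. After: A=5 B=20 C=0 D=0 ZF=0 PC=3
Step 4: PC=3 exec 'SUB A, 1'. After: A=4 B=20 C=0 D=0 ZF=0 PC=4
Step 5: PC=4 exec 'JNZ 2'. After: A=4 B=20 C=0 D=0 ZF=0 PC=2
Step 6: PC=2 exec 'MUL B, 4'. After: A=4 B=80 C=0 D=0 ZF=0 PC=3
Step 7: PC=3 exec 'SUB A, 1'. After: A=3 B=80 C=0 D=0 ZF=0 PC=4
Step 8: PC=4 exec 'JNZ 2'. After: A=3 B=80 C=0 D=0 ZF=0 PC=2
Step 9: PC=2 exec 'MUL B, 4'. After: A=3 B=320 C=0 D=0 ZF=0 PC=3
Step 10: PC=3 exec 'SUB A, 1'. After: A=2 B=320 C=0 D=0 ZF=0 PC=4
Step 11: PC=4 exec 'JNZ 2'. After: A=2 B=320 C=0 D=0 ZF=0 PC=2
Step 12: PC=2 exec 'MUL B, 4'. After: A=2 B=1280 C=0 D=0 ZF=0 PC=3
Step 13: PC=3 exec 'SUB A, 1'. After: A=1 B=1280 C=0 D=0 ZF=0 PC=4
Step 14: PC=4 exec 'JNZ 2'. After: A=1 B=1280 C=0 D=0 ZF=0 PC=2
Step 15: PC=2 exec 'MUL B, 4'. After: A=1 B=5120 C=0 D=0 ZF=0 PC=3
Step 16: PC=3 exec 'SUB A, 1'. After: A=0 B=5120 C=0 D=0 ZF=1 PC=4
Step 17: PC=4 exec 'JNZ 2'. After: A=0 B=5120 C=0 D=0 ZF=1 PC=5
Step 18: PC=5 exec 'HALT'. After: A=0 B=5120 C=0 D=0 ZF=1 PC=5 HALTED
Total instructions executed: 18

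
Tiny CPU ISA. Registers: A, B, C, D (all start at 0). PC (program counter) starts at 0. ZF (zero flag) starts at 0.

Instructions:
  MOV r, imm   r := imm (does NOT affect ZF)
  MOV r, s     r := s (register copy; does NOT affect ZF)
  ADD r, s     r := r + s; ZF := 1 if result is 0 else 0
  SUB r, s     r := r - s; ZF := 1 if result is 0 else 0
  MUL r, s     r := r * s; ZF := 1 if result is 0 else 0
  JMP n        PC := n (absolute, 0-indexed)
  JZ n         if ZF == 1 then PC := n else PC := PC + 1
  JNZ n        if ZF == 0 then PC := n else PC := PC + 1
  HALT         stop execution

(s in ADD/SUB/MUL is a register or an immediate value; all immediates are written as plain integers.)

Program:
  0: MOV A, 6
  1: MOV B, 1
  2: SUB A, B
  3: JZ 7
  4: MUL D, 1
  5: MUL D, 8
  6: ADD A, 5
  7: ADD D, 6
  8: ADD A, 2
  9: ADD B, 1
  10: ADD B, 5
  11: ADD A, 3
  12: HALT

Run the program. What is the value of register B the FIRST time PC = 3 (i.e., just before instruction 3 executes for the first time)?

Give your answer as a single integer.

Step 1: PC=0 exec 'MOV A, 6'. After: A=6 B=0 C=0 D=0 ZF=0 PC=1
Step 2: PC=1 exec 'MOV B, 1'. After: A=6 B=1 C=0 D=0 ZF=0 PC=2
Step 3: PC=2 exec 'SUB A, B'. After: A=5 B=1 C=0 D=0 ZF=0 PC=3
First time PC=3: B=1

1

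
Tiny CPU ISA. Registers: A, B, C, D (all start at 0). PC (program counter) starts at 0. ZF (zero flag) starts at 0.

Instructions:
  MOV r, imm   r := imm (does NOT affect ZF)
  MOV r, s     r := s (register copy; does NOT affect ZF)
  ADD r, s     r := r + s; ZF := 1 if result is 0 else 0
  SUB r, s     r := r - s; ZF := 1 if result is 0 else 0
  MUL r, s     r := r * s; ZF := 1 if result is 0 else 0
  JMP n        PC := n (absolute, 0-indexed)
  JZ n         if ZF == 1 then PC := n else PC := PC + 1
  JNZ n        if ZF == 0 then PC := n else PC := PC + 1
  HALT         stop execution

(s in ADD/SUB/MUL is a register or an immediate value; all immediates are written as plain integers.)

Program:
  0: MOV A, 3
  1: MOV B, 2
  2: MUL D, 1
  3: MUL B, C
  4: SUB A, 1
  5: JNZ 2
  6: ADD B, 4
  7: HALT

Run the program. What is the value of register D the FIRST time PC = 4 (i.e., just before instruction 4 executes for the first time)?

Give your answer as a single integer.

Step 1: PC=0 exec 'MOV A, 3'. After: A=3 B=0 C=0 D=0 ZF=0 PC=1
Step 2: PC=1 exec 'MOV B, 2'. After: A=3 B=2 C=0 D=0 ZF=0 PC=2
Step 3: PC=2 exec 'MUL D, 1'. After: A=3 B=2 C=0 D=0 ZF=1 PC=3
Step 4: PC=3 exec 'MUL B, C'. After: A=3 B=0 C=0 D=0 ZF=1 PC=4
First time PC=4: D=0

0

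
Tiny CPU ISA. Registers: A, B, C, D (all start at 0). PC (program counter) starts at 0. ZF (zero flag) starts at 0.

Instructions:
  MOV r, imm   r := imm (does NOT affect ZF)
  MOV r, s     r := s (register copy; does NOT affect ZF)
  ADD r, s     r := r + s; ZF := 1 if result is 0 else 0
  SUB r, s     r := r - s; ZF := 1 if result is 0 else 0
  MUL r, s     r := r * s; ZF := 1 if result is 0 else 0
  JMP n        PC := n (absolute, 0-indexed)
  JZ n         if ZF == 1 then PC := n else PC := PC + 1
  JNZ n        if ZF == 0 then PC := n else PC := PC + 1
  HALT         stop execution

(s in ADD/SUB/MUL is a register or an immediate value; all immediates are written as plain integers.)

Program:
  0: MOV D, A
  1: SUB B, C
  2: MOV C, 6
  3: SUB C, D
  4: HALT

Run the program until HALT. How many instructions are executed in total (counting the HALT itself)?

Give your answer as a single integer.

Step 1: PC=0 exec 'MOV D, A'. After: A=0 B=0 C=0 D=0 ZF=0 PC=1
Step 2: PC=1 exec 'SUB B, C'. After: A=0 B=0 C=0 D=0 ZF=1 PC=2
Step 3: PC=2 exec 'MOV C, 6'. After: A=0 B=0 C=6 D=0 ZF=1 PC=3
Step 4: PC=3 exec 'SUB C, D'. After: A=0 B=0 C=6 D=0 ZF=0 PC=4
Step 5: PC=4 exec 'HALT'. After: A=0 B=0 C=6 D=0 ZF=0 PC=4 HALTED
Total instructions executed: 5

Answer: 5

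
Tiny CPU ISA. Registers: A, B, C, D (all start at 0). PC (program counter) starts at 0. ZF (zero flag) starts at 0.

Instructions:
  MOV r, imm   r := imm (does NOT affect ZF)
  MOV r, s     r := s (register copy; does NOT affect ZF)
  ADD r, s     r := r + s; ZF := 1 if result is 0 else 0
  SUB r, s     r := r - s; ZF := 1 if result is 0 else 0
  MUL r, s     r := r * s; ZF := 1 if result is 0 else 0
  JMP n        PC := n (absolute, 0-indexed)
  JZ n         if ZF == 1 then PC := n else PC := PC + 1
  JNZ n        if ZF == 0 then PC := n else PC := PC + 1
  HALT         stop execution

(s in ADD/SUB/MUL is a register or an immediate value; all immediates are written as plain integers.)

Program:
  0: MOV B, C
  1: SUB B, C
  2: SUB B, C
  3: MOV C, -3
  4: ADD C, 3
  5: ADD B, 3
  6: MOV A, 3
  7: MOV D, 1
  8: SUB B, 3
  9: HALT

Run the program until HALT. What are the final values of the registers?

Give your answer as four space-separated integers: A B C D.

Answer: 3 0 0 1

Derivation:
Step 1: PC=0 exec 'MOV B, C'. After: A=0 B=0 C=0 D=0 ZF=0 PC=1
Step 2: PC=1 exec 'SUB B, C'. After: A=0 B=0 C=0 D=0 ZF=1 PC=2
Step 3: PC=2 exec 'SUB B, C'. After: A=0 B=0 C=0 D=0 ZF=1 PC=3
Step 4: PC=3 exec 'MOV C, -3'. After: A=0 B=0 C=-3 D=0 ZF=1 PC=4
Step 5: PC=4 exec 'ADD C, 3'. After: A=0 B=0 C=0 D=0 ZF=1 PC=5
Step 6: PC=5 exec 'ADD B, 3'. After: A=0 B=3 C=0 D=0 ZF=0 PC=6
Step 7: PC=6 exec 'MOV A, 3'. After: A=3 B=3 C=0 D=0 ZF=0 PC=7
Step 8: PC=7 exec 'MOV D, 1'. After: A=3 B=3 C=0 D=1 ZF=0 PC=8
Step 9: PC=8 exec 'SUB B, 3'. After: A=3 B=0 C=0 D=1 ZF=1 PC=9
Step 10: PC=9 exec 'HALT'. After: A=3 B=0 C=0 D=1 ZF=1 PC=9 HALTED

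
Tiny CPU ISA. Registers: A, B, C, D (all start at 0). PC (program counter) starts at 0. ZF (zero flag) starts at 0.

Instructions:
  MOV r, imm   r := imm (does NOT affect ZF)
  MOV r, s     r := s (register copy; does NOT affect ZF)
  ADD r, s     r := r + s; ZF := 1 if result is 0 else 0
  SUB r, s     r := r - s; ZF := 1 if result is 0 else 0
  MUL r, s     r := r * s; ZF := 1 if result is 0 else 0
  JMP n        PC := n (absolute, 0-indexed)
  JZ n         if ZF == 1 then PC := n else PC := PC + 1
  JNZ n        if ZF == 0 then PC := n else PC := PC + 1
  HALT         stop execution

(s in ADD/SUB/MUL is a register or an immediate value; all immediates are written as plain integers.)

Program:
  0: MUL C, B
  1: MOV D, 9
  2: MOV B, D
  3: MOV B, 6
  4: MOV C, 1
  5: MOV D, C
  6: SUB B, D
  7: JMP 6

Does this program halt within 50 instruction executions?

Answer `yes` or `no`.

Step 1: PC=0 exec 'MUL C, B'. After: A=0 B=0 C=0 D=0 ZF=1 PC=1
Step 2: PC=1 exec 'MOV D, 9'. After: A=0 B=0 C=0 D=9 ZF=1 PC=2
Step 3: PC=2 exec 'MOV B, D'. After: A=0 B=9 C=0 D=9 ZF=1 PC=3
Step 4: PC=3 exec 'MOV B, 6'. After: A=0 B=6 C=0 D=9 ZF=1 PC=4
Step 5: PC=4 exec 'MOV C, 1'. After: A=0 B=6 C=1 D=9 ZF=1 PC=5
Step 6: PC=5 exec 'MOV D, C'. After: A=0 B=6 C=1 D=1 ZF=1 PC=6
Step 7: PC=6 exec 'SUB B, D'. After: A=0 B=5 C=1 D=1 ZF=0 PC=7
Step 8: PC=7 exec 'JMP 6'. After: A=0 B=5 C=1 D=1 ZF=0 PC=6
Step 9: PC=6 exec 'SUB B, D'. After: A=0 B=4 C=1 D=1 ZF=0 PC=7
Step 10: PC=7 exec 'JMP 6'. After: A=0 B=4 C=1 D=1 ZF=0 PC=6
Step 11: PC=6 exec 'SUB B, D'. After: A=0 B=3 C=1 D=1 ZF=0 PC=7
Step 12: PC=7 exec 'JMP 6'. After: A=0 B=3 C=1 D=1 ZF=0 PC=6
Step 13: PC=6 exec 'SUB B, D'. After: A=0 B=2 C=1 D=1 ZF=0 PC=7
Step 14: PC=7 exec 'JMP 6'. After: A=0 B=2 C=1 D=1 ZF=0 PC=6
Step 15: PC=6 exec 'SUB B, D'. After: A=0 B=1 C=1 D=1 ZF=0 PC=7
After 50 steps: not halted. PC revisits the same instructions with no path to HALT; will never halt.

Answer: no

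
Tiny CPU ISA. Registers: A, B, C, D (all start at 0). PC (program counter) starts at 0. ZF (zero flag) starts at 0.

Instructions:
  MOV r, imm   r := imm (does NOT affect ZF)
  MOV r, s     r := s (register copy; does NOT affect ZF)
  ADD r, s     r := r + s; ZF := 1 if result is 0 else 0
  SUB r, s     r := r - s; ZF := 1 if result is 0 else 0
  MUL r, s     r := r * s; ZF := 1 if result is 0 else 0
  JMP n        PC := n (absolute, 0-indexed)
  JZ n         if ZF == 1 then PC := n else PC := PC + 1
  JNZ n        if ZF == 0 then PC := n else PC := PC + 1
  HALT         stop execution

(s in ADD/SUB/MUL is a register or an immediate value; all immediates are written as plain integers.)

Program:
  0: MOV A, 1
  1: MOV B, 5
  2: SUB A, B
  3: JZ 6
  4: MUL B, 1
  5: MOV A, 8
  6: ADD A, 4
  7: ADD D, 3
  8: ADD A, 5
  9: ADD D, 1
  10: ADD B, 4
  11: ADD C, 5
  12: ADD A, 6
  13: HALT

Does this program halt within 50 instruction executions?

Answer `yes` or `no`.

Answer: yes

Derivation:
Step 1: PC=0 exec 'MOV A, 1'. After: A=1 B=0 C=0 D=0 ZF=0 PC=1
Step 2: PC=1 exec 'MOV B, 5'. After: A=1 B=5 C=0 D=0 ZF=0 PC=2
Step 3: PC=2 exec 'SUB A, B'. After: A=-4 B=5 C=0 D=0 ZF=0 PC=3
Step 4: PC=3 exec 'JZ 6'. After: A=-4 B=5 C=0 D=0 ZF=0 PC=4
Step 5: PC=4 exec 'MUL B, 1'. After: A=-4 B=5 C=0 D=0 ZF=0 PC=5
Step 6: PC=5 exec 'MOV A, 8'. After: A=8 B=5 C=0 D=0 ZF=0 PC=6
Step 7: PC=6 exec 'ADD A, 4'. After: A=12 B=5 C=0 D=0 ZF=0 PC=7
Step 8: PC=7 exec 'ADD D, 3'. After: A=12 B=5 C=0 D=3 ZF=0 PC=8
Step 9: PC=8 exec 'ADD A, 5'. After: A=17 B=5 C=0 D=3 ZF=0 PC=9
Step 10: PC=9 exec 'ADD D, 1'. After: A=17 B=5 C=0 D=4 ZF=0 PC=10
Step 11: PC=10 exec 'ADD B, 4'. After: A=17 B=9 C=0 D=4 ZF=0 PC=11
Step 12: PC=11 exec 'ADD C, 5'. After: A=17 B=9 C=5 D=4 ZF=0 PC=12
Step 13: PC=12 exec 'ADD A, 6'. After: A=23 B=9 C=5 D=4 ZF=0 PC=13
Step 14: PC=13 exec 'HALT'. After: A=23 B=9 C=5 D=4 ZF=0 PC=13 HALTED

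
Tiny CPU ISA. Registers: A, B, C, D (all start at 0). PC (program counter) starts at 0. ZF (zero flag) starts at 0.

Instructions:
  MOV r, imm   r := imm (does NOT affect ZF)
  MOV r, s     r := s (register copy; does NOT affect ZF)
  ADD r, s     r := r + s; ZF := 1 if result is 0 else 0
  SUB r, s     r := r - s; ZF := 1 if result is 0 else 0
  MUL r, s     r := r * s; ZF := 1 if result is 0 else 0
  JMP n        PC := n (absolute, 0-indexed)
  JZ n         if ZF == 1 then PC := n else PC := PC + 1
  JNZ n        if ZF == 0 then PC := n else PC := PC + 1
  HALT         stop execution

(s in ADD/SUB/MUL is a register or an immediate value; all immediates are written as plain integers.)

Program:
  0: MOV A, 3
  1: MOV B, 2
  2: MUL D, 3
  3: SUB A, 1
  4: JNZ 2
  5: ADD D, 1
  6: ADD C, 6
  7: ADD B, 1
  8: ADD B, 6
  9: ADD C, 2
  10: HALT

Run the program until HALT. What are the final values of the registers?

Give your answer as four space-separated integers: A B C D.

Answer: 0 9 8 1

Derivation:
Step 1: PC=0 exec 'MOV A, 3'. After: A=3 B=0 C=0 D=0 ZF=0 PC=1
Step 2: PC=1 exec 'MOV B, 2'. After: A=3 B=2 C=0 D=0 ZF=0 PC=2
Step 3: PC=2 exec 'MUL D, 3'. After: A=3 B=2 C=0 D=0 ZF=1 PC=3
Step 4: PC=3 exec 'SUB A, 1'. After: A=2 B=2 C=0 D=0 ZF=0 PC=4
Step 5: PC=4 exec 'JNZ 2'. After: A=2 B=2 C=0 D=0 ZF=0 PC=2
Step 6: PC=2 exec 'MUL D, 3'. After: A=2 B=2 C=0 D=0 ZF=1 PC=3
Step 7: PC=3 exec 'SUB A, 1'. After: A=1 B=2 C=0 D=0 ZF=0 PC=4
Step 8: PC=4 exec 'JNZ 2'. After: A=1 B=2 C=0 D=0 ZF=0 PC=2
Step 9: PC=2 exec 'MUL D, 3'. After: A=1 B=2 C=0 D=0 ZF=1 PC=3
Step 10: PC=3 exec 'SUB A, 1'. After: A=0 B=2 C=0 D=0 ZF=1 PC=4
Step 11: PC=4 exec 'JNZ 2'. After: A=0 B=2 C=0 D=0 ZF=1 PC=5
Step 12: PC=5 exec 'ADD D, 1'. After: A=0 B=2 C=0 D=1 ZF=0 PC=6
Step 13: PC=6 exec 'ADD C, 6'. After: A=0 B=2 C=6 D=1 ZF=0 PC=7
Step 14: PC=7 exec 'ADD B, 1'. After: A=0 B=3 C=6 D=1 ZF=0 PC=8
Step 15: PC=8 exec 'ADD B, 6'. After: A=0 B=9 C=6 D=1 ZF=0 PC=9
Step 16: PC=9 exec 'ADD C, 2'. After: A=0 B=9 C=8 D=1 ZF=0 PC=10
Step 17: PC=10 exec 'HALT'. After: A=0 B=9 C=8 D=1 ZF=0 PC=10 HALTED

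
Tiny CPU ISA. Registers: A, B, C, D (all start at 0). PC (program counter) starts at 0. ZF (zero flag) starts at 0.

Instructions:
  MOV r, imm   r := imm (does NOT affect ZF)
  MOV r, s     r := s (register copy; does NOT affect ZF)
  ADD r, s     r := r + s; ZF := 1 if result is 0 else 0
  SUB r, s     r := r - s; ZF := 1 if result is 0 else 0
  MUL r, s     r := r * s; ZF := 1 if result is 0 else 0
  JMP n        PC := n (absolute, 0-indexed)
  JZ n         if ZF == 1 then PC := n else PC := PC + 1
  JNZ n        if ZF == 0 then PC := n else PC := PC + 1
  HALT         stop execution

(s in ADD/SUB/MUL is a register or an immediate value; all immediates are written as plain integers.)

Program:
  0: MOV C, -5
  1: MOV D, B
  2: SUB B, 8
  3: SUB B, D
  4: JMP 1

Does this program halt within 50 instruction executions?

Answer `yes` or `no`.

Step 1: PC=0 exec 'MOV C, -5'. After: A=0 B=0 C=-5 D=0 ZF=0 PC=1
Step 2: PC=1 exec 'MOV D, B'. After: A=0 B=0 C=-5 D=0 ZF=0 PC=2
Step 3: PC=2 exec 'SUB B, 8'. After: A=0 B=-8 C=-5 D=0 ZF=0 PC=3
Step 4: PC=3 exec 'SUB B, D'. After: A=0 B=-8 C=-5 D=0 ZF=0 PC=4
Step 5: PC=4 exec 'JMP 1'. After: A=0 B=-8 C=-5 D=0 ZF=0 PC=1
Step 6: PC=1 exec 'MOV D, B'. After: A=0 B=-8 C=-5 D=-8 ZF=0 PC=2
Step 7: PC=2 exec 'SUB B, 8'. After: A=0 B=-16 C=-5 D=-8 ZF=0 PC=3
Step 8: PC=3 exec 'SUB B, D'. After: A=0 B=-8 C=-5 D=-8 ZF=0 PC=4
Step 9: PC=4 exec 'JMP 1'. After: A=0 B=-8 C=-5 D=-8 ZF=0 PC=1
Step 10: PC=1 exec 'MOV D, B'. After: A=0 B=-8 C=-5 D=-8 ZF=0 PC=2
State after step 10 equals state after step 6: the program is in a cycle of length 4 and will never halt.

Answer: no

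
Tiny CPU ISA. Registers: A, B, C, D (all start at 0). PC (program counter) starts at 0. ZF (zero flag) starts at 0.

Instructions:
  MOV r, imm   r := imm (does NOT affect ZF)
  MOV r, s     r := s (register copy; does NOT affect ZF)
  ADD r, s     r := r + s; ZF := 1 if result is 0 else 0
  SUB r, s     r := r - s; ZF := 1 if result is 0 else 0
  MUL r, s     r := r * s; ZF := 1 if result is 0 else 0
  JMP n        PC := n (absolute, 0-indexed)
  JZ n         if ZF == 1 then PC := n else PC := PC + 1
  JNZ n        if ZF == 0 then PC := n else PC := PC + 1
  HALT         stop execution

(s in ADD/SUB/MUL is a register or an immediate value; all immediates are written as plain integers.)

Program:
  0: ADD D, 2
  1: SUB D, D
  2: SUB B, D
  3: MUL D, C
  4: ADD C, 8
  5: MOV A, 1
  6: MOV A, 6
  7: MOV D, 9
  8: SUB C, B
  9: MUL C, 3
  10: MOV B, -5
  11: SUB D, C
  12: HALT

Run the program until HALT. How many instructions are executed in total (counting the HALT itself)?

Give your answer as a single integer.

Step 1: PC=0 exec 'ADD D, 2'. After: A=0 B=0 C=0 D=2 ZF=0 PC=1
Step 2: PC=1 exec 'SUB D, D'. After: A=0 B=0 C=0 D=0 ZF=1 PC=2
Step 3: PC=2 exec 'SUB B, D'. After: A=0 B=0 C=0 D=0 ZF=1 PC=3
Step 4: PC=3 exec 'MUL D, C'. After: A=0 B=0 C=0 D=0 ZF=1 PC=4
Step 5: PC=4 exec 'ADD C, 8'. After: A=0 B=0 C=8 D=0 ZF=0 PC=5
Step 6: PC=5 exec 'MOV A, 1'. After: A=1 B=0 C=8 D=0 ZF=0 PC=6
Step 7: PC=6 exec 'MOV A, 6'. After: A=6 B=0 C=8 D=0 ZF=0 PC=7
Step 8: PC=7 exec 'MOV D, 9'. After: A=6 B=0 C=8 D=9 ZF=0 PC=8
Step 9: PC=8 exec 'SUB C, B'. After: A=6 B=0 C=8 D=9 ZF=0 PC=9
Step 10: PC=9 exec 'MUL C, 3'. After: A=6 B=0 C=24 D=9 ZF=0 PC=10
Step 11: PC=10 exec 'MOV B, -5'. After: A=6 B=-5 C=24 D=9 ZF=0 PC=11
Step 12: PC=11 exec 'SUB D, C'. After: A=6 B=-5 C=24 D=-15 ZF=0 PC=12
Step 13: PC=12 exec 'HALT'. After: A=6 B=-5 C=24 D=-15 ZF=0 PC=12 HALTED
Total instructions executed: 13

Answer: 13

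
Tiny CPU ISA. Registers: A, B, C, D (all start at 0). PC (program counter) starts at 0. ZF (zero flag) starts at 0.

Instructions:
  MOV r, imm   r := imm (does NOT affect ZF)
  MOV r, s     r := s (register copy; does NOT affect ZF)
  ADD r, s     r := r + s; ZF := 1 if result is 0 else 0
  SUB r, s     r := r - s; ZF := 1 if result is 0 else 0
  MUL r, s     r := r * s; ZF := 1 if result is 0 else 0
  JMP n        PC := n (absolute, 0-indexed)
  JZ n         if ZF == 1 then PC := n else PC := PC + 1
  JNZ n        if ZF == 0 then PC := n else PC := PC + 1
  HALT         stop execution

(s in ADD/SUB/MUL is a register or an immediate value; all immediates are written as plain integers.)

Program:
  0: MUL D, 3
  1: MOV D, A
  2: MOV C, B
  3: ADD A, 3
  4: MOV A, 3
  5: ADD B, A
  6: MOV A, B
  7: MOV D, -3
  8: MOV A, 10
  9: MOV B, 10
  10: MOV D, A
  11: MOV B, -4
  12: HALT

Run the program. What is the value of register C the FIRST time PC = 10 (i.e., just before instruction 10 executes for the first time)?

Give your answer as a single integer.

Step 1: PC=0 exec 'MUL D, 3'. After: A=0 B=0 C=0 D=0 ZF=1 PC=1
Step 2: PC=1 exec 'MOV D, A'. After: A=0 B=0 C=0 D=0 ZF=1 PC=2
Step 3: PC=2 exec 'MOV C, B'. After: A=0 B=0 C=0 D=0 ZF=1 PC=3
Step 4: PC=3 exec 'ADD A, 3'. After: A=3 B=0 C=0 D=0 ZF=0 PC=4
Step 5: PC=4 exec 'MOV A, 3'. After: A=3 B=0 C=0 D=0 ZF=0 PC=5
Step 6: PC=5 exec 'ADD B, A'. After: A=3 B=3 C=0 D=0 ZF=0 PC=6
Step 7: PC=6 exec 'MOV A, B'. After: A=3 B=3 C=0 D=0 ZF=0 PC=7
Step 8: PC=7 exec 'MOV D, -3'. After: A=3 B=3 C=0 D=-3 ZF=0 PC=8
Step 9: PC=8 exec 'MOV A, 10'. After: A=10 B=3 C=0 D=-3 ZF=0 PC=9
Step 10: PC=9 exec 'MOV B, 10'. After: A=10 B=10 C=0 D=-3 ZF=0 PC=10
First time PC=10: C=0

0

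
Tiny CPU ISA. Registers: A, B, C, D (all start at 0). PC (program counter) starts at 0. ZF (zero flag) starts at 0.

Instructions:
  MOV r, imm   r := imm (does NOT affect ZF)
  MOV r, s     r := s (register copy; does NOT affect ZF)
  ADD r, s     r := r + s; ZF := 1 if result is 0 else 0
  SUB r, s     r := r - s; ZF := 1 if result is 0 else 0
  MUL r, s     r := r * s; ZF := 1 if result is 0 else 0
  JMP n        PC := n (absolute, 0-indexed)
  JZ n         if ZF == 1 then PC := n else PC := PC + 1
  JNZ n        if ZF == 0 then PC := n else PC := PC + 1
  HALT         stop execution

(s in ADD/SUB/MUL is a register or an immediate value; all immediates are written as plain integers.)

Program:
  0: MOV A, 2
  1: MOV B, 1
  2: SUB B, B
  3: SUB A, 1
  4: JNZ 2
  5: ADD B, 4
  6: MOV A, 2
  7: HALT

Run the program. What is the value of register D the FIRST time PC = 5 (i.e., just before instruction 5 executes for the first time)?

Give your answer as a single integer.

Step 1: PC=0 exec 'MOV A, 2'. After: A=2 B=0 C=0 D=0 ZF=0 PC=1
Step 2: PC=1 exec 'MOV B, 1'. After: A=2 B=1 C=0 D=0 ZF=0 PC=2
Step 3: PC=2 exec 'SUB B, B'. After: A=2 B=0 C=0 D=0 ZF=1 PC=3
Step 4: PC=3 exec 'SUB A, 1'. After: A=1 B=0 C=0 D=0 ZF=0 PC=4
Step 5: PC=4 exec 'JNZ 2'. After: A=1 B=0 C=0 D=0 ZF=0 PC=2
Step 6: PC=2 exec 'SUB B, B'. After: A=1 B=0 C=0 D=0 ZF=1 PC=3
Step 7: PC=3 exec 'SUB A, 1'. After: A=0 B=0 C=0 D=0 ZF=1 PC=4
Step 8: PC=4 exec 'JNZ 2'. After: A=0 B=0 C=0 D=0 ZF=1 PC=5
First time PC=5: D=0

0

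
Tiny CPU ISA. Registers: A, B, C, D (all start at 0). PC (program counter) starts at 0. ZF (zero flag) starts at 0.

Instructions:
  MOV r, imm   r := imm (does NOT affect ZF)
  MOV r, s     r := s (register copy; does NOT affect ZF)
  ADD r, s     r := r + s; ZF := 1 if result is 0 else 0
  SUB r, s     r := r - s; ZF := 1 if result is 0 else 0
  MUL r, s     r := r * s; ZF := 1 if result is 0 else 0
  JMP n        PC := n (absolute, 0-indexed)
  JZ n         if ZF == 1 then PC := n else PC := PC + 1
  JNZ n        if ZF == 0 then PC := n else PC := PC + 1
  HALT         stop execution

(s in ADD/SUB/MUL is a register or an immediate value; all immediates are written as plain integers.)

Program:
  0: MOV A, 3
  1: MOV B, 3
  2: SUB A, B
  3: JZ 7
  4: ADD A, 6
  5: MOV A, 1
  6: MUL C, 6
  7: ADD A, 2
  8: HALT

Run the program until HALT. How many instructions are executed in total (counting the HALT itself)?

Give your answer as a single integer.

Answer: 6

Derivation:
Step 1: PC=0 exec 'MOV A, 3'. After: A=3 B=0 C=0 D=0 ZF=0 PC=1
Step 2: PC=1 exec 'MOV B, 3'. After: A=3 B=3 C=0 D=0 ZF=0 PC=2
Step 3: PC=2 exec 'SUB A, B'. After: A=0 B=3 C=0 D=0 ZF=1 PC=3
Step 4: PC=3 exec 'JZ 7'. After: A=0 B=3 C=0 D=0 ZF=1 PC=7
Step 5: PC=7 exec 'ADD A, 2'. After: A=2 B=3 C=0 D=0 ZF=0 PC=8
Step 6: PC=8 exec 'HALT'. After: A=2 B=3 C=0 D=0 ZF=0 PC=8 HALTED
Total instructions executed: 6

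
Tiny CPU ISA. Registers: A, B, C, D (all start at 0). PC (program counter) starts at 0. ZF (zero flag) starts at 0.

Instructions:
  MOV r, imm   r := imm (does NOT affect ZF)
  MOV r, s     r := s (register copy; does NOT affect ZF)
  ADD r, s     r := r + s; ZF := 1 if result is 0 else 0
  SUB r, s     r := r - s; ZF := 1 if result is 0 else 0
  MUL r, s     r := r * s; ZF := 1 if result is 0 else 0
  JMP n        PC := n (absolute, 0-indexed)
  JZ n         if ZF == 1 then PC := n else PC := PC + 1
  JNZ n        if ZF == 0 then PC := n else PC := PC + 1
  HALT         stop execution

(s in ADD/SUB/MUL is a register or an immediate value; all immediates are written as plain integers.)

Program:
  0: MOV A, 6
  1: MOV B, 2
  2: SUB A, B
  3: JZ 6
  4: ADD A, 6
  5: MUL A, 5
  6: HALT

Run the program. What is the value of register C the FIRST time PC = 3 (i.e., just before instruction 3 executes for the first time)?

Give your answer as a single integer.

Step 1: PC=0 exec 'MOV A, 6'. After: A=6 B=0 C=0 D=0 ZF=0 PC=1
Step 2: PC=1 exec 'MOV B, 2'. After: A=6 B=2 C=0 D=0 ZF=0 PC=2
Step 3: PC=2 exec 'SUB A, B'. After: A=4 B=2 C=0 D=0 ZF=0 PC=3
First time PC=3: C=0

0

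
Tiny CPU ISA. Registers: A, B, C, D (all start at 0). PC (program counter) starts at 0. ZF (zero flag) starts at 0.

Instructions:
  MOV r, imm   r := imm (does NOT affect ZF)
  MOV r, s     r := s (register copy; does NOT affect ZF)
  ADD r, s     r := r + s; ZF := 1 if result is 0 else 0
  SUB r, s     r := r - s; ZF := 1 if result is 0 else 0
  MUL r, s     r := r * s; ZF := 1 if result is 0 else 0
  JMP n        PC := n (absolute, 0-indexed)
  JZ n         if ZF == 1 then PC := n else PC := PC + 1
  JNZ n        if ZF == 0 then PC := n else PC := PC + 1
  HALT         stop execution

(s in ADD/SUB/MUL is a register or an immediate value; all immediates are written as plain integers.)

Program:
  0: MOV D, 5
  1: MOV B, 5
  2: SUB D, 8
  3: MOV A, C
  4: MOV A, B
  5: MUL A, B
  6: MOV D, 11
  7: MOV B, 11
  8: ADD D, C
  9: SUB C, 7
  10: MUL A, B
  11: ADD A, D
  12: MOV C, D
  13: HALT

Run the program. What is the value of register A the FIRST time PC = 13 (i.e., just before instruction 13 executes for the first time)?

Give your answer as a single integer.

Step 1: PC=0 exec 'MOV D, 5'. After: A=0 B=0 C=0 D=5 ZF=0 PC=1
Step 2: PC=1 exec 'MOV B, 5'. After: A=0 B=5 C=0 D=5 ZF=0 PC=2
Step 3: PC=2 exec 'SUB D, 8'. After: A=0 B=5 C=0 D=-3 ZF=0 PC=3
Step 4: PC=3 exec 'MOV A, C'. After: A=0 B=5 C=0 D=-3 ZF=0 PC=4
Step 5: PC=4 exec 'MOV A, B'. After: A=5 B=5 C=0 D=-3 ZF=0 PC=5
Step 6: PC=5 exec 'MUL A, B'. After: A=25 B=5 C=0 D=-3 ZF=0 PC=6
Step 7: PC=6 exec 'MOV D, 11'. After: A=25 B=5 C=0 D=11 ZF=0 PC=7
Step 8: PC=7 exec 'MOV B, 11'. After: A=25 B=11 C=0 D=11 ZF=0 PC=8
Step 9: PC=8 exec 'ADD D, C'. After: A=25 B=11 C=0 D=11 ZF=0 PC=9
Step 10: PC=9 exec 'SUB C, 7'. After: A=25 B=11 C=-7 D=11 ZF=0 PC=10
Step 11: PC=10 exec 'MUL A, B'. After: A=275 B=11 C=-7 D=11 ZF=0 PC=11
Step 12: PC=11 exec 'ADD A, D'. After: A=286 B=11 C=-7 D=11 ZF=0 PC=12
Step 13: PC=12 exec 'MOV C, D'. After: A=286 B=11 C=11 D=11 ZF=0 PC=13
First time PC=13: A=286

286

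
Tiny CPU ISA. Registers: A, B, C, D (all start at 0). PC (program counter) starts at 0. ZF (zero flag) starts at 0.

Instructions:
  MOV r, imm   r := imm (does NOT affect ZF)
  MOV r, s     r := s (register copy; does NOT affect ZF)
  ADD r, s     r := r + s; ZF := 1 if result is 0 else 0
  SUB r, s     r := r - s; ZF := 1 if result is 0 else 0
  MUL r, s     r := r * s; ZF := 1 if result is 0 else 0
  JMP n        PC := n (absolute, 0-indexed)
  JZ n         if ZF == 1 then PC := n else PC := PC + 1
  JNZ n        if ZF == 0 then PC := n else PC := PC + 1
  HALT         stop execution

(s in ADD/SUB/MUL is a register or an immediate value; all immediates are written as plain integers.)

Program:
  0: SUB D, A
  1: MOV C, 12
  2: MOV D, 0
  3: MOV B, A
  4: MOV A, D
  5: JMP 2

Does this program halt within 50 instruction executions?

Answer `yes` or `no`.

Answer: no

Derivation:
Step 1: PC=0 exec 'SUB D, A'. After: A=0 B=0 C=0 D=0 ZF=1 PC=1
Step 2: PC=1 exec 'MOV C, 12'. After: A=0 B=0 C=12 D=0 ZF=1 PC=2
Step 3: PC=2 exec 'MOV D, 0'. After: A=0 B=0 C=12 D=0 ZF=1 PC=3
Step 4: PC=3 exec 'MOV B, A'. After: A=0 B=0 C=12 D=0 ZF=1 PC=4
Step 5: PC=4 exec 'MOV A, D'. After: A=0 B=0 C=12 D=0 ZF=1 PC=5
Step 6: PC=5 exec 'JMP 2'. After: A=0 B=0 C=12 D=0 ZF=1 PC=2
State after step 6 equals state after step 2: the program is in a cycle of length 4 and will never halt.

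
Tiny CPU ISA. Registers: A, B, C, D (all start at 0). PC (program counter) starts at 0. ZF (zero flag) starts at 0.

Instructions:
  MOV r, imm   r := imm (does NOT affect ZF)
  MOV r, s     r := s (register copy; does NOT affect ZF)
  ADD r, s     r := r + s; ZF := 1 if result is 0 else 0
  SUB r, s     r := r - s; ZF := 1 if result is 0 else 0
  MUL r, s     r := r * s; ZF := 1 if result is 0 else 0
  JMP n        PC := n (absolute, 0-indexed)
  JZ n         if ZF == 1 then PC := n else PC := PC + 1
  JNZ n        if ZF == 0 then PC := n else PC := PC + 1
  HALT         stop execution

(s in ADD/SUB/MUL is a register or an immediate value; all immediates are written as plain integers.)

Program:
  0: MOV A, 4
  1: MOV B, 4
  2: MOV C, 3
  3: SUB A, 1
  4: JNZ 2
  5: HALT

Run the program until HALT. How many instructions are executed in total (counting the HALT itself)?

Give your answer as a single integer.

Step 1: PC=0 exec 'MOV A, 4'. After: A=4 B=0 C=0 D=0 ZF=0 PC=1
Step 2: PC=1 exec 'MOV B, 4'. After: A=4 B=4 C=0 D=0 ZF=0 PC=2
Step 3: PC=2 exec 'MOV C, 3'. After: A=4 B=4 C=3 D=0 ZF=0 PC=3
Step 4: PC=3 exec 'SUB A, 1'. After: A=3 B=4 C=3 D=0 ZF=0 PC=4
Step 5: PC=4 exec 'JNZ 2'. After: A=3 B=4 C=3 D=0 ZF=0 PC=2
Step 6: PC=2 exec 'MOV C, 3'. After: A=3 B=4 C=3 D=0 ZF=0 PC=3
Step 7: PC=3 exec 'SUB A, 1'. After: A=2 B=4 C=3 D=0 ZF=0 PC=4
Step 8: PC=4 exec 'JNZ 2'. After: A=2 B=4 C=3 D=0 ZF=0 PC=2
Step 9: PC=2 exec 'MOV C, 3'. After: A=2 B=4 C=3 D=0 ZF=0 PC=3
Step 10: PC=3 exec 'SUB A, 1'. After: A=1 B=4 C=3 D=0 ZF=0 PC=4
Step 11: PC=4 exec 'JNZ 2'. After: A=1 B=4 C=3 D=0 ZF=0 PC=2
Step 12: PC=2 exec 'MOV C, 3'. After: A=1 B=4 C=3 D=0 ZF=0 PC=3
Step 13: PC=3 exec 'SUB A, 1'. After: A=0 B=4 C=3 D=0 ZF=1 PC=4
Step 14: PC=4 exec 'JNZ 2'. After: A=0 B=4 C=3 D=0 ZF=1 PC=5
Step 15: PC=5 exec 'HALT'. After: A=0 B=4 C=3 D=0 ZF=1 PC=5 HALTED
Total instructions executed: 15

Answer: 15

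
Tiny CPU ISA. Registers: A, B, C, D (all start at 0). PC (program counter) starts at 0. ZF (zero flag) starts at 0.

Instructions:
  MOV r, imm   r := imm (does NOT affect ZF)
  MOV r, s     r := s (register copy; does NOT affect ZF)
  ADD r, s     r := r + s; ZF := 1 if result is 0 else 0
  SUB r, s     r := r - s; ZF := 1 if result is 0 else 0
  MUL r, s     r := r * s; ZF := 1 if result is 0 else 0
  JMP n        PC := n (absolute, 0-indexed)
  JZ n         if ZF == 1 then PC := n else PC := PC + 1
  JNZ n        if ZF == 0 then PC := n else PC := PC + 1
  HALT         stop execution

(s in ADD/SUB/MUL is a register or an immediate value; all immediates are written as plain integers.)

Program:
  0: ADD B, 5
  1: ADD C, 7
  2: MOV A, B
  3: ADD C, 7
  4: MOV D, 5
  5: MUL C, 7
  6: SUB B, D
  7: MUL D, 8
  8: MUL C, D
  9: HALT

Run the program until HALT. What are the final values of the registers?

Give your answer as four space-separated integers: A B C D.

Answer: 5 0 3920 40

Derivation:
Step 1: PC=0 exec 'ADD B, 5'. After: A=0 B=5 C=0 D=0 ZF=0 PC=1
Step 2: PC=1 exec 'ADD C, 7'. After: A=0 B=5 C=7 D=0 ZF=0 PC=2
Step 3: PC=2 exec 'MOV A, B'. After: A=5 B=5 C=7 D=0 ZF=0 PC=3
Step 4: PC=3 exec 'ADD C, 7'. After: A=5 B=5 C=14 D=0 ZF=0 PC=4
Step 5: PC=4 exec 'MOV D, 5'. After: A=5 B=5 C=14 D=5 ZF=0 PC=5
Step 6: PC=5 exec 'MUL C, 7'. After: A=5 B=5 C=98 D=5 ZF=0 PC=6
Step 7: PC=6 exec 'SUB B, D'. After: A=5 B=0 C=98 D=5 ZF=1 PC=7
Step 8: PC=7 exec 'MUL D, 8'. After: A=5 B=0 C=98 D=40 ZF=0 PC=8
Step 9: PC=8 exec 'MUL C, D'. After: A=5 B=0 C=3920 D=40 ZF=0 PC=9
Step 10: PC=9 exec 'HALT'. After: A=5 B=0 C=3920 D=40 ZF=0 PC=9 HALTED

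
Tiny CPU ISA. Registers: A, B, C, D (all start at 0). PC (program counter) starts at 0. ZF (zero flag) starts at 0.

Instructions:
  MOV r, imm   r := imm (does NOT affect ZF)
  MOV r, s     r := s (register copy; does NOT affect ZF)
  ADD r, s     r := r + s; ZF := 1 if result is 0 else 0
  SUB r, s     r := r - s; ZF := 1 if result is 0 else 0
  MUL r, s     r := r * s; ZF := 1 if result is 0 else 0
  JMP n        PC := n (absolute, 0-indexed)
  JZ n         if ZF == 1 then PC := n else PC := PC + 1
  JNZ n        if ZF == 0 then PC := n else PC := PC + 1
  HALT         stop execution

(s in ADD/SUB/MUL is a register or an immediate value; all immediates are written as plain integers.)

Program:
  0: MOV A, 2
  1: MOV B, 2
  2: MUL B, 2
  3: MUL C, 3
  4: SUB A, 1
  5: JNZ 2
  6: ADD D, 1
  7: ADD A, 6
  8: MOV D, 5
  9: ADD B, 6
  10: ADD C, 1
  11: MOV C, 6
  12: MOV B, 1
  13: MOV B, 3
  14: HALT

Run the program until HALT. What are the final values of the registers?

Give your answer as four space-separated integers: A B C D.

Answer: 6 3 6 5

Derivation:
Step 1: PC=0 exec 'MOV A, 2'. After: A=2 B=0 C=0 D=0 ZF=0 PC=1
Step 2: PC=1 exec 'MOV B, 2'. After: A=2 B=2 C=0 D=0 ZF=0 PC=2
Step 3: PC=2 exec 'MUL B, 2'. After: A=2 B=4 C=0 D=0 ZF=0 PC=3
Step 4: PC=3 exec 'MUL C, 3'. After: A=2 B=4 C=0 D=0 ZF=1 PC=4
Step 5: PC=4 exec 'SUB A, 1'. After: A=1 B=4 C=0 D=0 ZF=0 PC=5
Step 6: PC=5 exec 'JNZ 2'. After: A=1 B=4 C=0 D=0 ZF=0 PC=2
Step 7: PC=2 exec 'MUL B, 2'. After: A=1 B=8 C=0 D=0 ZF=0 PC=3
Step 8: PC=3 exec 'MUL C, 3'. After: A=1 B=8 C=0 D=0 ZF=1 PC=4
Step 9: PC=4 exec 'SUB A, 1'. After: A=0 B=8 C=0 D=0 ZF=1 PC=5
Step 10: PC=5 exec 'JNZ 2'. After: A=0 B=8 C=0 D=0 ZF=1 PC=6
Step 11: PC=6 exec 'ADD D, 1'. After: A=0 B=8 C=0 D=1 ZF=0 PC=7
Step 12: PC=7 exec 'ADD A, 6'. After: A=6 B=8 C=0 D=1 ZF=0 PC=8
Step 13: PC=8 exec 'MOV D, 5'. After: A=6 B=8 C=0 D=5 ZF=0 PC=9
Step 14: PC=9 exec 'ADD B, 6'. After: A=6 B=14 C=0 D=5 ZF=0 PC=10
Step 15: PC=10 exec 'ADD C, 1'. After: A=6 B=14 C=1 D=5 ZF=0 PC=11
Step 16: PC=11 exec 'MOV C, 6'. After: A=6 B=14 C=6 D=5 ZF=0 PC=12
Step 17: PC=12 exec 'MOV B, 1'. After: A=6 B=1 C=6 D=5 ZF=0 PC=13
Step 18: PC=13 exec 'MOV B, 3'. After: A=6 B=3 C=6 D=5 ZF=0 PC=14
Step 19: PC=14 exec 'HALT'. After: A=6 B=3 C=6 D=5 ZF=0 PC=14 HALTED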